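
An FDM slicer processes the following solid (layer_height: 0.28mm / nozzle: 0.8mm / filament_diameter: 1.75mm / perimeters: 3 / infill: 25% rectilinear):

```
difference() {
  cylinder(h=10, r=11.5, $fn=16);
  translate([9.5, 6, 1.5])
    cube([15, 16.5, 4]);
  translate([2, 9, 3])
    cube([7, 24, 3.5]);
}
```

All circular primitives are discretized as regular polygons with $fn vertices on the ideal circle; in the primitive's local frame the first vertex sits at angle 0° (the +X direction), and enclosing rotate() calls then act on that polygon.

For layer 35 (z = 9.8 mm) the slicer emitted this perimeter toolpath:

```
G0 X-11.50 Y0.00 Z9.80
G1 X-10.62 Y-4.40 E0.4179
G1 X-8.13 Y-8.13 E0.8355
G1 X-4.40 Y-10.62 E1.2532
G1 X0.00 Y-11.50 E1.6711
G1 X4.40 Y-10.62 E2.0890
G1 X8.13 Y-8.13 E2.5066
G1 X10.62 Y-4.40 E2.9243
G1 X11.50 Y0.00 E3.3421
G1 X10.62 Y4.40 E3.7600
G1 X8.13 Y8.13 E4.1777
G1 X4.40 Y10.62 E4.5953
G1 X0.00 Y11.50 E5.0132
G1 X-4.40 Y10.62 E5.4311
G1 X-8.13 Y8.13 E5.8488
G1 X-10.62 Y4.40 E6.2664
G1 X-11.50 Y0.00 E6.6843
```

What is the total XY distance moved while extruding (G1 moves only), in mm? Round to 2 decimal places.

71.78 mm

Sum the Euclidean lengths of each G1 segment: total = 71.78 mm.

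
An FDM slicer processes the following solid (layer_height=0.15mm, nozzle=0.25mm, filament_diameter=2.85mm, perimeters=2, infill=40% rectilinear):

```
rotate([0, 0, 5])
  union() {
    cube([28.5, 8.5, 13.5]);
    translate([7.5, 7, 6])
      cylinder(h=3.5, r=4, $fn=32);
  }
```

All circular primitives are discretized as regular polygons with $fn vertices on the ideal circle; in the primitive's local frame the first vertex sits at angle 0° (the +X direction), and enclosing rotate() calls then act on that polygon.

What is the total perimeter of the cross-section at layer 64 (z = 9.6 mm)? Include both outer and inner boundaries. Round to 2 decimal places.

At z = 9.6 mm: the 28.5×8.5 cube contributes its full rectangle (perimeter 74.00 mm); the cylinder at (7.5, 7) is absent (z outside [6, 9.5]); Merging all regions: only the 28.5×8.5 cube is present, so the union is just that shape — boundary = 74.00 mm; (rotated 5° about Z; rotation is an isometry so areas/perimeters/island counts are preserved). Overall, the cross-section is a single solid region. Total boundary length (outer) = 74.00 mm.

74.00 mm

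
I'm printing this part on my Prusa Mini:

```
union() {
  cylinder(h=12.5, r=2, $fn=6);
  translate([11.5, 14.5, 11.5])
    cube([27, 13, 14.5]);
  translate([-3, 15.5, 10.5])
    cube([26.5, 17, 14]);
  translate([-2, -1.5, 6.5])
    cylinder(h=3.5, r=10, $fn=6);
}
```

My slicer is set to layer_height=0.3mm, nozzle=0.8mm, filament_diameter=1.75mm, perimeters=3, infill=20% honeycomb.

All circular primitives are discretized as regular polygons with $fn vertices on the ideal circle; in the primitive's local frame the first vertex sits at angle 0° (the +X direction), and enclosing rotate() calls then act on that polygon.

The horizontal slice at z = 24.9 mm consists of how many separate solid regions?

At z = 24.9 mm: the cylinder is not intersected at this z (z outside [0, 12.5]); the cube at (11.5, 14.5) (footprint 27×13) is included at this height; the cube at (-3, 15.5) does not reach this height (z outside [10.5, 24.5]); the cylinder at (-2, -1.5) is not intersected at this z (z outside [6.5, 10]); Combining (union): only the 27×13 cube at (11.5, 14.5) is present, so the union is just that shape — 1 connected region. The result has 1 disconnected region.

1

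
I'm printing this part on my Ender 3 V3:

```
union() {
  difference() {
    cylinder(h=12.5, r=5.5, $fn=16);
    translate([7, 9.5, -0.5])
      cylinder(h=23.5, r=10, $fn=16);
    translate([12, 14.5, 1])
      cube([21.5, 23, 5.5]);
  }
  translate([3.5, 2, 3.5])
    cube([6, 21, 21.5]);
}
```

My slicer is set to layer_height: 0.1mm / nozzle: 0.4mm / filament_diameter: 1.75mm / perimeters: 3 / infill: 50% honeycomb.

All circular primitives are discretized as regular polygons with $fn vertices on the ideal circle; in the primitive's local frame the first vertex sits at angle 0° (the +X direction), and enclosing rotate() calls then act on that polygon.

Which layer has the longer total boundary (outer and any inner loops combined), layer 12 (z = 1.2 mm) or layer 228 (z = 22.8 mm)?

layer 228 (z = 22.8 mm)

Layer 12 (z = 1.2): the r=5.5 cylinder contributes a regular 16-gon of circumradius 5.5 (perimeter = 2·16·5.500·sin(180°/16) = 34.34 mm); the r=10 cylinder at (7, 9.5) gives a regular 16-gon of circumradius 10 (constant along its height) (perimeter = 2·16·10.000·sin(180°/16) = 62.43 mm); the 21.5×23 cube at (12, 14.5) contributes its full rectangle (perimeter 89.00 mm); After the difference (first − rest): starting from the r=5.5 cylinder, the r=10 cylinder at (7, 9.5) partially overlaps it — only the 21.86 mm² overlap (of its 306.15 mm²) is removed, clipping the outline; the 21.5×23 cube at (12, 14.5) misses the remaining region (no effect) — boundary = 33.12 mm; the cube at (3.5, 2) is not intersected at this z (z outside [3.5, 25]); Combining (union): only that combined region is present, so the union is just that shape — boundary = 33.12 mm. So its perimeter = 33.12 mm. Layer 228 (z = 22.8): the cylinder does not reach this height (z outside [0, 12.5]); the r=10 cylinder at (7, 9.5) gives a regular 16-gon of circumradius 10 (constant along its height) (perimeter = 2·16·10.000·sin(180°/16) = 62.43 mm); the cube at (12, 14.5) is not intersected at this z (z outside [1, 6.5]); Subtracting the remaining from the first: the first operand is absent here, so nothing remains; the cube at (3.5, 2) (footprint 6×21) is included at this height (perimeter 54.00 mm); Merging all regions: only the 6×21 cube at (3.5, 2) is present, so the union is just that shape — boundary = 54.00 mm. So its perimeter = 54.00 mm. Layer 228 is larger (54.00 vs 33.12 mm).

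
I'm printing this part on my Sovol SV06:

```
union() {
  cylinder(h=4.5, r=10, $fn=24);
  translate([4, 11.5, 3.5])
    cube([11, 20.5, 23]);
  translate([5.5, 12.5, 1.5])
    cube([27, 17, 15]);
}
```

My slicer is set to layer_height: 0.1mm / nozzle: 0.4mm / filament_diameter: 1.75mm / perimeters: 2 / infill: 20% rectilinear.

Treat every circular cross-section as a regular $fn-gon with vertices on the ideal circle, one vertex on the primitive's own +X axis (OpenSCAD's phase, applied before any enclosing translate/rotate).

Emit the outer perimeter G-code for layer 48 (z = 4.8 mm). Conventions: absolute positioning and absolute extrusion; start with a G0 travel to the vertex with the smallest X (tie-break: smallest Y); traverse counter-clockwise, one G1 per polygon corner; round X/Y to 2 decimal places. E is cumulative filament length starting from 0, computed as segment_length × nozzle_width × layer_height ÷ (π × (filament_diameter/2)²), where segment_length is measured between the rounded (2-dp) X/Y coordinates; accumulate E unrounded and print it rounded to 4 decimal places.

G0 X4.00 Y11.50 Z4.80
G1 X15.00 Y11.50 E0.1829
G1 X15.00 Y12.50 E0.1996
G1 X32.50 Y12.50 E0.4906
G1 X32.50 Y29.50 E0.7733
G1 X15.00 Y29.50 E1.0643
G1 X15.00 Y32.00 E1.1059
G1 X4.00 Y32.00 E1.2888
G1 X4.00 Y11.50 E1.6297

At z = 4.8 mm: the cylinder is not intersected at this z (z outside [0, 4.5]); the 11×20.5 cube at (4, 11.5) contributes its full rectangle; the 27×17 cube at (5.5, 12.5) contributes its full rectangle; Taking the union: the regions partially overlap (shared area 161.50 mm²), so overlapping operands fuse into one piece — 1 connected region. The outline is a single polygon with 8 vertices. Extrusion per mm of travel: 0.4 × 0.1 / (π × 0.875²) = 0.016630. Accumulating E over each segment gives final E = 1.6297.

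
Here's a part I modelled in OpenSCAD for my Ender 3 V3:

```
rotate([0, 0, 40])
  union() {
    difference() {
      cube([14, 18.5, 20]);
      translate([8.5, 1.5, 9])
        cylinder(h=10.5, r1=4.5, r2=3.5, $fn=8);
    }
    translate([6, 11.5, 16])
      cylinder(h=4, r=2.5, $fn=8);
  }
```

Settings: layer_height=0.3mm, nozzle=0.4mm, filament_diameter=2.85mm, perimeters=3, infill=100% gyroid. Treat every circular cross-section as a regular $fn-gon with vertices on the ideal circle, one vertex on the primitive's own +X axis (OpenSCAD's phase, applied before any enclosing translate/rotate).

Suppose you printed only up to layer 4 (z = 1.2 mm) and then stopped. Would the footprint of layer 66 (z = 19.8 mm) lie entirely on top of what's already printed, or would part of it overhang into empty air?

Compare the two slices. At z = 1.2: the 14×18.5 cube contributes its full rectangle (area 259.00 mm²); the cone at (8.5, 1.5) does not reach this height (z outside [9, 19.5]); After the difference (first − rest): none of the subtracted shapes is present at this height, so the 14×18.5 cube is unchanged — area = 259.00 mm²; the cylinder at (6, 11.5) is absent (z outside [16, 20]); Merging all regions: only the result so far is present, so the union is just that shape — area = 259.00 mm²; (rotated 40° about Z; rotation is an isometry so areas/perimeters/island counts are preserved). At z = 19.8: the 14×18.5 cube contributes its full rectangle (area 259.00 mm²); the cone at (8.5, 1.5) is not intersected at this z (z outside [9, 19.5]); After the difference (first − rest): none of the subtracted shapes is present at this height, so the 14×18.5 cube is unchanged — area = 259.00 mm²; the cylinder at (6, 11.5): section is a regular 8-gon, circumradius r=2.5 (area = (8/2)·2.500²·sin(360°/8) = 17.68 mm²); Combining (union): the r=2.5 cylinder at (6, 11.5) lies entirely inside that combined region, so the union is just that combined region — area = 259.00 mm²; (whole slice rotated 40° about Z — lengths, areas and connectivity unchanged). Checking containment: the cross-section at z = 19.8 is a subset of the cross-section at z = 1.2.

entirely on top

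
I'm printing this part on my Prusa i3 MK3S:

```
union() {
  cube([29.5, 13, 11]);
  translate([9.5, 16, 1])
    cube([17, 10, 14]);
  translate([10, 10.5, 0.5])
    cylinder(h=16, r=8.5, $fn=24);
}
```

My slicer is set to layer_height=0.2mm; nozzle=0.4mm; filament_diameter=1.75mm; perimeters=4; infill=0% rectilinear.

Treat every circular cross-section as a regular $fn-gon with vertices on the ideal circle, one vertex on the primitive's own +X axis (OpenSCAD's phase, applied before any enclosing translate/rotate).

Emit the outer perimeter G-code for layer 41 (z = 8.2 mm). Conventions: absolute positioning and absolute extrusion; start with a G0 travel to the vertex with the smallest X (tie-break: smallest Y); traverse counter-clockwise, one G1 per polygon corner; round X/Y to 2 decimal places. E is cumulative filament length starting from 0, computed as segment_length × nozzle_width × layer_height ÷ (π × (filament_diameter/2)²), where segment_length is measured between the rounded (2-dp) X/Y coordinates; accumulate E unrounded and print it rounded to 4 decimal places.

G0 X0.00 Y0.00 Z8.20
G1 X29.50 Y0.00 E0.9812
G1 X29.50 Y13.00 E1.4136
G1 X18.09 Y13.00 E1.7931
G1 X17.36 Y14.75 E1.8561
G1 X16.40 Y16.00 E1.9085
G1 X26.50 Y16.00 E2.2445
G1 X26.50 Y26.00 E2.5771
G1 X9.50 Y26.00 E3.1425
G1 X9.50 Y18.93 E3.3776
G1 X7.80 Y18.71 E3.4347
G1 X5.75 Y17.86 E3.5085
G1 X3.99 Y16.51 E3.5822
G1 X2.64 Y14.75 E3.6560
G1 X1.91 Y13.00 E3.7191
G1 X0.00 Y13.00 E3.7826
G1 X0.00 Y0.00 E4.2150

At z = 8.2 mm: the cube (footprint 29.5×13) is included at this height; the cube at (9.5, 16) is present — its section is the full 17×10 rectangle; the cylinder at (10, 10.5): section is a regular 24-gon, circumradius r=8.5; Taking the union: the regions partially overlap (shared area 168.49 mm²), so overlapping operands fuse into one piece — 1 connected region. The outline is a single polygon with 16 vertices. Extrusion per mm of travel: 0.4 × 0.2 / (π × 0.875²) = 0.033260. Accumulating E over each segment gives final E = 4.2150.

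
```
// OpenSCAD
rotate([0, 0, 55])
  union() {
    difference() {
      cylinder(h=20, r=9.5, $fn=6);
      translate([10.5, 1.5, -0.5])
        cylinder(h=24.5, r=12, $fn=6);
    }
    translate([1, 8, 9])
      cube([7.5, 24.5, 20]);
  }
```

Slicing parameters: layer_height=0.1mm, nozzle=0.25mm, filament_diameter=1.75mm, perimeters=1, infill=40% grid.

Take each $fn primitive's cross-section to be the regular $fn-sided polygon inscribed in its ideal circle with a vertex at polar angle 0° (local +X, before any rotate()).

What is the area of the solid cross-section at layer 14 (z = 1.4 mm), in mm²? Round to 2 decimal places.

At z = 1.4 mm: the r=9.5 cylinder contributes a regular 6-gon of circumradius 9.5 (area = (6/2)·9.500²·sin(360°/6) = 234.48 mm²); the r=12 cylinder at (10.5, 1.5) contributes a regular 6-gon of circumradius 12 (area = (6/2)·12.000²·sin(360°/6) = 374.12 mm²); Subtracting the remaining from the first: starting from the r=9.5 cylinder (234.48 mm²), the r=12 cylinder at (10.5, 1.5) partially overlaps it — only the 101.54 mm² overlap (of its 374.12 mm²) is removed, clipping the outline — area = 132.93 mm²; the cube at (1, 8) does not reach this height (z outside [9, 29]); Merging all regions: only the result so far is present, so the union is just that shape — area = 132.93 mm²; (whole slice rotated 55° about Z — lengths, areas and connectivity unchanged). Overall, the cross-section is a single solid region. Net area = 132.93 mm².

132.93 mm²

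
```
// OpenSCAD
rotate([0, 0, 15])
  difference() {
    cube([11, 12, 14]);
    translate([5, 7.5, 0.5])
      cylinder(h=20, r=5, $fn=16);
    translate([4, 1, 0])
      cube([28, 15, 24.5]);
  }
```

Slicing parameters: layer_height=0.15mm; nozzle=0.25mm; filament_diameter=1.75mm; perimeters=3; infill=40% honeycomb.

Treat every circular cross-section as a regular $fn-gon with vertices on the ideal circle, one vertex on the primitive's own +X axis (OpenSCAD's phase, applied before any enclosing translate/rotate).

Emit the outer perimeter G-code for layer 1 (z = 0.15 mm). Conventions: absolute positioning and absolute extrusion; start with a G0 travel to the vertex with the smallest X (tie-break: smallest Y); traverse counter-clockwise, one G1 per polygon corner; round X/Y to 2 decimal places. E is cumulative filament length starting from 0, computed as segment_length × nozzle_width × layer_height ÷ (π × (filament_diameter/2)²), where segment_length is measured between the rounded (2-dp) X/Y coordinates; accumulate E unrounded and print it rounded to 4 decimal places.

At z = 0.15 mm: the 11×12 cube contributes its full rectangle; the cylinder at (5, 7.5) does not reach this height (z outside [0.5, 20.5]); the cube at (4, 1) (footprint 28×15) is included at this height; Subtracting the remaining from the first: starting from the 11×12 cube, the 28×15 cube at (4, 1) partially overlaps it — only the 77.00 mm² overlap (of its 420.00 mm²) is removed, clipping the outline — 1 connected region; (rotated 15° about Z; rotation is an isometry so areas/perimeters/island counts are preserved). The outline is a single polygon with 6 vertices. Extrusion per mm of travel: 0.25 × 0.15 / (π × 0.875²) = 0.015591. Accumulating E over each segment gives final E = 0.7175.

G0 X-3.11 Y11.59 Z0.15
G1 X0.00 Y0.00 E0.1871
G1 X10.63 Y2.85 E0.3587
G1 X10.37 Y3.81 E0.3742
G1 X3.60 Y2.00 E0.4834
G1 X0.76 Y12.63 E0.6550
G1 X-3.11 Y11.59 E0.7175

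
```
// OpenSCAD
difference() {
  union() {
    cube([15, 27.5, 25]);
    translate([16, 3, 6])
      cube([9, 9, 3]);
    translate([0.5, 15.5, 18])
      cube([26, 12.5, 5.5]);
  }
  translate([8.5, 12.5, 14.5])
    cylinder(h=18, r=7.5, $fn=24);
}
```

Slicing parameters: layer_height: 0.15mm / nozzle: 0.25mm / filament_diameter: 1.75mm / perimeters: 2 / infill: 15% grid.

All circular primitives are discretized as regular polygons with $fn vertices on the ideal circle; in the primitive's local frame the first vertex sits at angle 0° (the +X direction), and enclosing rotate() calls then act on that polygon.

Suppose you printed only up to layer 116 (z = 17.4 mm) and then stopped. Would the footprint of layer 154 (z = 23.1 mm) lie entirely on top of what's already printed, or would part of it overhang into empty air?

part overhangs

Compare the two slices. At z = 17.4: the 15×27.5 cube contributes its full rectangle (area 412.50 mm²); the cube at (16, 3) does not reach this height (z outside [6, 9]); the cube at (0.5, 15.5) is absent (z outside [18, 23.5]); Merging all regions: only the 15×27.5 cube is present, so the union is just that shape — area = 412.50 mm²; the cylinder at (8.5, 12.5): section is a regular 24-gon, circumradius r=7.5 (area = (24/2)·7.500²·sin(360°/24) = 174.70 mm²); Taking the first minus the rest: starting from the result so far (412.50 mm²), the r=7.5 cylinder at (8.5, 12.5) partially overlaps it — only the 169.98 mm² overlap (of its 174.70 mm²) is removed, clipping the outline — area = 242.52 mm². At z = 23.1: the cube is present — its section is the full 15×27.5 rectangle (area 412.50 mm²); the cube at (16, 3) is not intersected at this z (z outside [6, 9]); the cube at (0.5, 15.5) (footprint 26×12.5) is included at this height (area 325.00 mm²); Merging all regions: the regions partially overlap — summed areas 737.50 mm² minus the doubly-counted overlap 174.00 mm² gives 563.50 mm² — area = 563.50 mm²; the r=7.5 cylinder at (8.5, 12.5) gives a regular 24-gon of circumradius 7.5 (constant along its height) (area = (24/2)·7.500²·sin(360°/24) = 174.70 mm²); Subtracting the remaining from the first: starting from that combined region (563.50 mm²), the r=7.5 cylinder at (8.5, 12.5) partially overlaps it — only the 170.09 mm² overlap (of its 174.70 mm²) is removed, clipping the outline — area = 393.41 mm². Checking containment: at z = 23.1 the cross-section extends beyond the z = 17.4 cross-section by about 150.89 mm².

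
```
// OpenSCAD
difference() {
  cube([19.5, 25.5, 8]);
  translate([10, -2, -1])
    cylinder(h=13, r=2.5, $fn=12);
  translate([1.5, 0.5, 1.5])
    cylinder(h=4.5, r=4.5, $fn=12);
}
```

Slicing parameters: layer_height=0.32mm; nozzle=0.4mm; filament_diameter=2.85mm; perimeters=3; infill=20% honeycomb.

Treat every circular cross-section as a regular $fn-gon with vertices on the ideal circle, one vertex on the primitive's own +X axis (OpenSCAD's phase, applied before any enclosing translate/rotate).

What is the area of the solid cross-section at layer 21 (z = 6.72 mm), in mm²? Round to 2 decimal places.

496.39 mm²

At z = 6.72 mm: the cube (footprint 19.5×25.5) is included at this height (area 497.25 mm²); the r=2.5 cylinder at (10, -2) gives a regular 12-gon of circumradius 2.5 (constant along its height) (area = (12/2)·2.500²·sin(360°/12) = 18.75 mm²); the cylinder at (1.5, 0.5) is not intersected at this z (z outside [1.5, 6]); After the difference (first − rest): starting from the 19.5×25.5 cube (497.25 mm²), the r=2.5 cylinder at (10, -2) partially overlaps it — only the 0.86 mm² overlap (of its 18.75 mm²) is removed, clipping the outline — area = 496.39 mm². Overall, the cross-section is a single solid region. Net area = 496.39 mm².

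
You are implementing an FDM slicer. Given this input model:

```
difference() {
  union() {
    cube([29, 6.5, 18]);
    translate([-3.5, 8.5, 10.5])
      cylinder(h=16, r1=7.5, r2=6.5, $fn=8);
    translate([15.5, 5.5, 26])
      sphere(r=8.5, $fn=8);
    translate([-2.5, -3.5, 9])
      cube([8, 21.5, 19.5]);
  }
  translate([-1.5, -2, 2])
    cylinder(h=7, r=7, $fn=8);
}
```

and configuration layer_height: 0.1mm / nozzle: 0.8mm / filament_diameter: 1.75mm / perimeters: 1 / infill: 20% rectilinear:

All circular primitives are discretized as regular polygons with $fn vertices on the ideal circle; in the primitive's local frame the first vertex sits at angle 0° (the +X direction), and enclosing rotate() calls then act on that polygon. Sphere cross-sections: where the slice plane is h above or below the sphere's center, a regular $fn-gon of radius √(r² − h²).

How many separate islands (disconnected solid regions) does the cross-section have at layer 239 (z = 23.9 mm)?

2

At z = 23.9 mm: the cube is not intersected at this z (z outside [0, 18]); the cone at (-3.5, 8.5) (r1=7.5→r2=6.5) has section circumradius 6.662 here — a regular 8-gon; the sphere at (15.5, 5.5): section is a regular 8-gon, circumradius = √(r²−h²) = √(8.5²−2.1²) = 8.237; the 8×21.5 cube at (-2.5, -3.5) contributes its full rectangle; Merging all regions: the regions partially overlap (shared area 49.86 mm²), so overlapping operands fuse into one piece — 2 connected regions; the cylinder at (-1.5, -2) is absent (z outside [2, 9]); Subtracting the remaining from the first: none of the subtracted shapes is present at this height, so the result so far is unchanged — 2 connected regions. Overall, the cross-section has 2 separate islands. Island count = 2.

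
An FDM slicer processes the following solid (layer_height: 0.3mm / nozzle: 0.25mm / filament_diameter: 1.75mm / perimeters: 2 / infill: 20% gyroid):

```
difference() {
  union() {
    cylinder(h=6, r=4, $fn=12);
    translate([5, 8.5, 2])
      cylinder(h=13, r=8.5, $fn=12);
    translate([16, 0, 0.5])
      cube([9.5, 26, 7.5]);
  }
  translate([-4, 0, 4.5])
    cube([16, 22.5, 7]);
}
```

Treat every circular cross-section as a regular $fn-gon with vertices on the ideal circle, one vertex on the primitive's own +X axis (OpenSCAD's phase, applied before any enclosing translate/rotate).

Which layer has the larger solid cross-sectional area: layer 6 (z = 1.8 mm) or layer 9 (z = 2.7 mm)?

Layer 6 (z = 1.8): the r=4 cylinder gives a regular 12-gon of circumradius 4 (constant along its height) (area = (12/2)·4.000²·sin(360°/12) = 48.00 mm²); the cylinder at (5, 8.5) does not reach this height (z outside [2, 15]); the 9.5×26 cube at (16, 0) contributes its full rectangle (area 247.00 mm²); Combining (union): the 2 present regions are separate (no shared area or edge), so areas and boundary lengths simply add and each stays a separate island — area = 295.00 mm²; the cube at (-4, 0) does not reach this height (z outside [4.5, 11.5]); After the difference (first − rest): none of the subtracted shapes is present at this height, so that combined region is unchanged — area = 295.00 mm². So its area = 295.00 mm². Layer 9 (z = 2.7): the cylinder: section is a regular 12-gon, circumradius r=4 (area = (12/2)·4.000²·sin(360°/12) = 48.00 mm²); the cylinder at (5, 8.5): section is a regular 12-gon, circumradius r=8.5 (area = (12/2)·8.500²·sin(360°/12) = 216.75 mm²); the cube at (16, 0) is present — its section is the full 9.5×26 rectangle (area 247.00 mm²); Combining (union): the regions partially overlap — summed areas 511.75 mm² minus the doubly-counted overlap 10.35 mm² gives 501.40 mm² — area = 501.40 mm²; the cube at (-4, 0) is absent (z outside [4.5, 11.5]); Subtracting the remaining from the first: none of the subtracted shapes is present at this height, so the result so far is unchanged — area = 501.40 mm². So its area = 501.40 mm². Layer 9 is larger (501.40 vs 295.00 mm²).

layer 9 (z = 2.7 mm)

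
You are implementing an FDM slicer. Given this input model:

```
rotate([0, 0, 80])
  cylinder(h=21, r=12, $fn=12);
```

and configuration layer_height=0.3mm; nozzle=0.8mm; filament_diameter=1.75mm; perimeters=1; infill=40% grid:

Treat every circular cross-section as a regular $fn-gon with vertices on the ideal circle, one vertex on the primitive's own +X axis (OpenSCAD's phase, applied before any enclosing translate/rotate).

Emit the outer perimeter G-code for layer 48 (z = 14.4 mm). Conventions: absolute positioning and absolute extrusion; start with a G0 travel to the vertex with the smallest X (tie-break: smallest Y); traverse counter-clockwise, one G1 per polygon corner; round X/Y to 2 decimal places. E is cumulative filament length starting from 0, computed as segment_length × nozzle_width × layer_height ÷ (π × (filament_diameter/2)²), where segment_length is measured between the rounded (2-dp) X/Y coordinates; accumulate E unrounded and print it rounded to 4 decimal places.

At z = 14.4 mm: the cylinder: section is a regular 12-gon, circumradius r=12; (rotated 80° about Z; rotation is an isometry so areas/perimeters/island counts are preserved). The outline is a single polygon with 12 vertices. Extrusion per mm of travel: 0.8 × 0.3 / (π × 0.875²) = 0.099780. Accumulating E over each segment gives final E = 7.4375.

G0 X-11.82 Y2.08 Z14.40
G1 X-11.28 Y-4.10 E0.6190
G1 X-7.71 Y-9.19 E1.2393
G1 X-2.08 Y-11.82 E1.8594
G1 X4.10 Y-11.28 E2.4784
G1 X9.19 Y-7.71 E3.0987
G1 X11.82 Y-2.08 E3.7188
G1 X11.28 Y4.10 E4.3377
G1 X7.71 Y9.19 E4.9581
G1 X2.08 Y11.82 E5.5781
G1 X-4.10 Y11.28 E6.1971
G1 X-9.19 Y7.71 E6.8175
G1 X-11.82 Y2.08 E7.4375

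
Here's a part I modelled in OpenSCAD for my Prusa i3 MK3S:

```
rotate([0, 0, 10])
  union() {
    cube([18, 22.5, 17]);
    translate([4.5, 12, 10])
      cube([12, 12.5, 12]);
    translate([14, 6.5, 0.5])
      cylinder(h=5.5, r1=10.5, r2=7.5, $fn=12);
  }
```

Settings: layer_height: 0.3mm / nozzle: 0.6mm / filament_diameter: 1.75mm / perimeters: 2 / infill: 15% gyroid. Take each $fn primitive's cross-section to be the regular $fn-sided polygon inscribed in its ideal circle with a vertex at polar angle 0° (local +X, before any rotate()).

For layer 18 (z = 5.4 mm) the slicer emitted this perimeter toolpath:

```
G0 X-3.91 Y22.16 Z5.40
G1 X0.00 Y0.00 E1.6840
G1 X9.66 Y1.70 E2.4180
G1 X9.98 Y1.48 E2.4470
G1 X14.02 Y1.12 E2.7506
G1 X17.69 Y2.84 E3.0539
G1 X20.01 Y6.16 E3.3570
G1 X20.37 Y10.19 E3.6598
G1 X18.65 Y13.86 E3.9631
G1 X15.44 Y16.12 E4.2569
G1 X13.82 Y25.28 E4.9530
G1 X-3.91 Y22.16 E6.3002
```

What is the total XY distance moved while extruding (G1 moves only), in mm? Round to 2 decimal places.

Sum the Euclidean lengths of each G1 segment: total = 84.19 mm.

84.19 mm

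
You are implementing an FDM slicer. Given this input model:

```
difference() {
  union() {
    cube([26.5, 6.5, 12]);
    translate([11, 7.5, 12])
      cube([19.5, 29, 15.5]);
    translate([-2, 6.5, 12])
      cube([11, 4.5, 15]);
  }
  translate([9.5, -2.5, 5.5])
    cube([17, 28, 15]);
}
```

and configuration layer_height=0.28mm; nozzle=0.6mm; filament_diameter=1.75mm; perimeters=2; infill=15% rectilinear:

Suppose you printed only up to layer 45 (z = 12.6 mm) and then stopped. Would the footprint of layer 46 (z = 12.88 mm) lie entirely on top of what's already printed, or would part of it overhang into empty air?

Compare the two slices. At z = 12.6: the cube is not intersected at this z (z outside [0, 12]); the 19.5×29 cube at (11, 7.5) contributes its full rectangle (area 565.50 mm²); the cube at (-2, 6.5) is present — its section is the full 11×4.5 rectangle (area 49.50 mm²); Taking the union: the 2 present regions are separate (no shared area or edge), so areas and boundary lengths simply add and each stays a separate island — area = 615.00 mm²; the cube at (9.5, -2.5) (footprint 17×28) is included at this height (area 476.00 mm²); Subtracting the remaining from the first: starting from the result so far (615.00 mm²), the 17×28 cube at (9.5, -2.5) partially overlaps it — only the 279.00 mm² overlap (of its 476.00 mm²) is removed, clipping the outline — area = 336.00 mm². At z = 12.88: the cube is absent (z outside [0, 12]); the cube at (11, 7.5) (footprint 19.5×29) is included at this height (area 565.50 mm²); the cube at (-2, 6.5) is present — its section is the full 11×4.5 rectangle (area 49.50 mm²); Combining (union): the 2 present regions are separate (no shared area or edge), so areas and boundary lengths simply add and each stays a separate island — area = 615.00 mm²; the 17×28 cube at (9.5, -2.5) contributes its full rectangle (area 476.00 mm²); Subtracting the remaining from the first: starting from that combined region (615.00 mm²), the 17×28 cube at (9.5, -2.5) partially overlaps it — only the 279.00 mm² overlap (of its 476.00 mm²) is removed, clipping the outline — area = 336.00 mm². Checking containment: the cross-section at z = 12.88 is a subset of the cross-section at z = 12.6.

entirely on top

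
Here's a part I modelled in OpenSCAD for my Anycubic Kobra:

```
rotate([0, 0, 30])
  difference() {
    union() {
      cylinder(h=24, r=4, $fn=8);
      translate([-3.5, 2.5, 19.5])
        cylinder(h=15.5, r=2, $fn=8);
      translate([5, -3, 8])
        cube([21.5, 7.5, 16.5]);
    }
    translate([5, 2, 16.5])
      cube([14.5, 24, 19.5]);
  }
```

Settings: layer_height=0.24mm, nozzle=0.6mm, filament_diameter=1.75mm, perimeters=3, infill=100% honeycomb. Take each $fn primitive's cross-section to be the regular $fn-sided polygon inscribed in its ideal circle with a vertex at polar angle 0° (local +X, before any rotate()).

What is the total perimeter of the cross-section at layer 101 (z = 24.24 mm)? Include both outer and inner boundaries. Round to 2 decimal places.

70.25 mm

At z = 24.24 mm: the cylinder does not reach this height (z outside [0, 24]); the r=2 cylinder at (-3.5, 2.5) contributes a regular 8-gon of circumradius 2 (perimeter = 2·8·2.000·sin(180°/8) = 12.25 mm); the cube at (5, -3) is present — its section is the full 21.5×7.5 rectangle (perimeter 58.00 mm); Taking the union: the 2 present regions are separate (no shared area or edge), so areas and boundary lengths simply add and each stays a separate island — boundary = 70.25 mm; the cube at (5, 2) (footprint 14.5×24) is included at this height (perimeter 77.00 mm); Subtracting the remaining from the first: starting from that combined region, the 14.5×24 cube at (5, 2) partially overlaps it — only the 36.25 mm² overlap (of its 348.00 mm²) is removed, clipping the outline — boundary = 70.25 mm; (whole slice rotated 30° about Z — lengths, areas and connectivity unchanged). Overall, the cross-section has 2 separate islands. Total boundary length (outer) = 70.25 mm.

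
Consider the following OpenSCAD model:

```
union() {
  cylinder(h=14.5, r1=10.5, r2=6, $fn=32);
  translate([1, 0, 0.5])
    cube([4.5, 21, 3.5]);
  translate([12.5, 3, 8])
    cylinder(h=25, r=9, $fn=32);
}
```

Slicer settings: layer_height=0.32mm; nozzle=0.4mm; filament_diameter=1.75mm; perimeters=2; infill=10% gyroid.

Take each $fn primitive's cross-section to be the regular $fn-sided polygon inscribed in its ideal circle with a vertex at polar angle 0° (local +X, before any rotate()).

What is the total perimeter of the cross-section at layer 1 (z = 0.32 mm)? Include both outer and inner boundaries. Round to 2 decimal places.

65.24 mm

At z = 0.32 mm: the cone (r1=10.5→r2=6) has section circumradius 10.401 here — a regular 32-gon (perimeter = 2·32·10.401·sin(180°/32) = 65.24 mm); the cube at (1, 0) does not reach this height (z outside [0.5, 4]); the cylinder at (12.5, 3) does not reach this height (z outside [8, 33]); Merging all regions: only the cone is present, so the union is just that shape — boundary = 65.24 mm. Overall, the cross-section is a single solid region. Total boundary length (outer) = 65.24 mm.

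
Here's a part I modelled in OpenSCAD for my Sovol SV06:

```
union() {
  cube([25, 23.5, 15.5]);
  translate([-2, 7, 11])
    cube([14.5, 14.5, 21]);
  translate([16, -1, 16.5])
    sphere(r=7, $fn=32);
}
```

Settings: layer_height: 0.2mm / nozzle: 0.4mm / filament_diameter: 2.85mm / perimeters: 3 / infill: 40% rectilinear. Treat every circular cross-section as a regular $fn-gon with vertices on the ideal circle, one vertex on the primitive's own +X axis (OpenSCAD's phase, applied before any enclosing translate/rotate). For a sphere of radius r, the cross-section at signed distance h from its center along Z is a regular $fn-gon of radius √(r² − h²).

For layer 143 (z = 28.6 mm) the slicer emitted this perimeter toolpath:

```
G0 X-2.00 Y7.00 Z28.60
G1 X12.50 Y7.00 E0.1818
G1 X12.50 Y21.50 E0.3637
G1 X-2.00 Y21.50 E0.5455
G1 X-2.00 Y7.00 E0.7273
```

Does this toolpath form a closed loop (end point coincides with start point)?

Start point (G0): (-2.00, 7.00). End point (last G1): the path returns to the start — closed.

yes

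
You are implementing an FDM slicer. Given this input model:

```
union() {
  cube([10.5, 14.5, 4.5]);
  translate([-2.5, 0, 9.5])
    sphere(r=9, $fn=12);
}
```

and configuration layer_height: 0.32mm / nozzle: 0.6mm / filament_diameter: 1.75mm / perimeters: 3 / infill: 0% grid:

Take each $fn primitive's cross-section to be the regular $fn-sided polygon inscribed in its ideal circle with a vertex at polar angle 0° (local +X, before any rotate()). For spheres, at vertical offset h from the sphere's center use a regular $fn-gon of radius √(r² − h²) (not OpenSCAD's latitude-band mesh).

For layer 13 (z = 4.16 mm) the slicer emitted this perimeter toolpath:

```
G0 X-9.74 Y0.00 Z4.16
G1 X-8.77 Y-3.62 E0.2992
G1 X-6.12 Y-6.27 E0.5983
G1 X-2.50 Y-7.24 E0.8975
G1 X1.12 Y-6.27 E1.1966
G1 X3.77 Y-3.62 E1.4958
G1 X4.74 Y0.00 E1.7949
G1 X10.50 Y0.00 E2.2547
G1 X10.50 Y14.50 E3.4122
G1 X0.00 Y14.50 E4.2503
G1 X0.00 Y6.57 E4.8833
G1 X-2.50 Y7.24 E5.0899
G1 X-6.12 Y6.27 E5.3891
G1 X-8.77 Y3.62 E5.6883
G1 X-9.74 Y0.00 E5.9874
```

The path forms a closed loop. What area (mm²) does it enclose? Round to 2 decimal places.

Apply the shoelace formula to the sequence of (X, Y) vertices; enclosed area = 287.45 mm².

287.45 mm²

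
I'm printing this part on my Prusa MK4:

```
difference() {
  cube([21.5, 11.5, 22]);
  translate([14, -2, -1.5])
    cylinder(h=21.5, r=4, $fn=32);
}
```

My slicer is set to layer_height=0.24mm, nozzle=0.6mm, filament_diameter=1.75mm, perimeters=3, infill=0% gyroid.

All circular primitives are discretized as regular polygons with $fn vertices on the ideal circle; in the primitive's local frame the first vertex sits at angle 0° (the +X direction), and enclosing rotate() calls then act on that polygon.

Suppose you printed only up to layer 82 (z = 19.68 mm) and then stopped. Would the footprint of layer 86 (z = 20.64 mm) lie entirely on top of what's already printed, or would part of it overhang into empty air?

part overhangs

Compare the two slices. At z = 19.68: the cube is present — its section is the full 21.5×11.5 rectangle (area 247.25 mm²); the r=4 cylinder at (14, -2) gives a regular 32-gon of circumradius 4 (constant along its height) (area = (32/2)·4.000²·sin(360°/32) = 49.94 mm²); After the difference (first − rest): starting from the 21.5×11.5 cube (247.25 mm²), the r=4 cylinder at (14, -2) partially overlaps it — only the 9.72 mm² overlap (of its 49.94 mm²) is removed, clipping the outline — area = 237.53 mm². At z = 20.64: the cube (footprint 21.5×11.5) is included at this height (area 247.25 mm²); the cylinder at (14, -2) is not intersected at this z (z outside [-1.5, 20]); Subtracting the remaining from the first: none of the subtracted shapes is present at this height, so the 21.5×11.5 cube is unchanged — area = 247.25 mm². Checking containment: at z = 20.64 the cross-section extends beyond the z = 19.68 cross-section by about 9.72 mm².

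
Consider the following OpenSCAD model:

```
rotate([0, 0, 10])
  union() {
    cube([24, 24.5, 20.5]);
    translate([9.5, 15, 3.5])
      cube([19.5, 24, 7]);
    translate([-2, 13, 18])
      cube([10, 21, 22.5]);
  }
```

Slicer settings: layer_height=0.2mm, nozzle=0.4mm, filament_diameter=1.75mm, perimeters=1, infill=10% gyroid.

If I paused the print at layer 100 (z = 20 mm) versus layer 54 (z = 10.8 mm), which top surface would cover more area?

Layer 100 (z = 20): the 24×24.5 cube contributes its full rectangle (area 588.00 mm²); the cube at (9.5, 15) is absent (z outside [3.5, 10.5]); the 10×21 cube at (-2, 13) contributes its full rectangle (area 210.00 mm²); Merging all regions: the regions partially overlap — summed areas 798.00 mm² minus the doubly-counted overlap 92.00 mm² gives 706.00 mm² — area = 706.00 mm²; (whole slice rotated 10° about Z — lengths, areas and connectivity unchanged). So its area = 706.00 mm². Layer 54 (z = 10.8): the cube is present — its section is the full 24×24.5 rectangle (area 588.00 mm²); the cube at (9.5, 15) does not reach this height (z outside [3.5, 10.5]); the cube at (-2, 13) is absent (z outside [18, 40.5]); Merging all regions: only the 24×24.5 cube is present, so the union is just that shape — area = 588.00 mm²; (whole slice rotated 10° about Z — lengths, areas and connectivity unchanged). So its area = 588.00 mm². Layer 100 is larger (706.00 vs 588.00 mm²).

layer 100 (z = 20 mm)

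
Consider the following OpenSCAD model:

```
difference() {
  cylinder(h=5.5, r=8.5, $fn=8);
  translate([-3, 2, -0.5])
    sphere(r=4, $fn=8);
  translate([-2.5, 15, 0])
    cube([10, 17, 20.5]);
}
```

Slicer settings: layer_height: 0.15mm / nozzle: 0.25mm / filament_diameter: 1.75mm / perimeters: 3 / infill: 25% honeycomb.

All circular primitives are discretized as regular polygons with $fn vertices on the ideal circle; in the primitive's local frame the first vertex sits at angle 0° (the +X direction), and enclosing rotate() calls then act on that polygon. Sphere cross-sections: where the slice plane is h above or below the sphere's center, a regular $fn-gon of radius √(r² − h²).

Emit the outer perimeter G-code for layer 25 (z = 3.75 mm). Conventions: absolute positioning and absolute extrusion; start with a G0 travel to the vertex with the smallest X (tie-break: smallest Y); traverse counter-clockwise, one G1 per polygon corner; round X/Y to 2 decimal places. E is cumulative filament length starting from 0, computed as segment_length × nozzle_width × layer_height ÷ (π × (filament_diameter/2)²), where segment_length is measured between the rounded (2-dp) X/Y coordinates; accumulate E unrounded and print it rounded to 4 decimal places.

At z = 3.75 mm: the r=8.5 cylinder gives a regular 8-gon of circumradius 8.5 (constant along its height); the sphere at (-3, 2) does not reach this height (|z−center|=4.250 > r=4); the cube at (-2.5, 15) is present — its section is the full 10×17 rectangle; Taking the first minus the rest: starting from the r=8.5 cylinder, the 10×17 cube at (-2.5, 15) misses the remaining region (no effect) — 1 connected region. The outline is a single polygon with 8 vertices. Extrusion per mm of travel: 0.25 × 0.15 / (π × 0.875²) = 0.015591. Accumulating E over each segment gives final E = 0.8114.

G0 X-8.50 Y0.00 Z3.75
G1 X-6.01 Y-6.01 E0.1014
G1 X0.00 Y-8.50 E0.2028
G1 X6.01 Y-6.01 E0.3043
G1 X8.50 Y0.00 E0.4057
G1 X6.01 Y6.01 E0.5071
G1 X0.00 Y8.50 E0.6085
G1 X-6.01 Y6.01 E0.7100
G1 X-8.50 Y0.00 E0.8114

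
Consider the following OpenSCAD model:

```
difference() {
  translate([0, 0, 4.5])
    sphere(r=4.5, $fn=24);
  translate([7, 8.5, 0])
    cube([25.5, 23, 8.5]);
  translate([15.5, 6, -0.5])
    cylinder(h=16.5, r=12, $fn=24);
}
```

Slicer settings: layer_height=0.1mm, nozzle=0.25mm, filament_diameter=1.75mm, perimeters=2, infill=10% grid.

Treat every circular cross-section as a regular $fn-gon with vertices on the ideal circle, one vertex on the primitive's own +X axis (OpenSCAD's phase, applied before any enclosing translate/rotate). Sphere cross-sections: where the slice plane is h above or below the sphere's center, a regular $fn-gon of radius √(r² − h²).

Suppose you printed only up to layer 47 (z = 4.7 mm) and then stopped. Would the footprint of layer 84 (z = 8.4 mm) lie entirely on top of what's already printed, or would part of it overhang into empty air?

entirely on top

Compare the two slices. At z = 4.7: the r=4.5 sphere contributes a regular 24-gon of circumradius √(4.5²−0.2²) = 4.496 (area = (24/2)·4.496²·sin(360°/24) = 62.77 mm²); the 25.5×23 cube at (7, 8.5) contributes its full rectangle (area 586.50 mm²); the r=12 cylinder at (15.5, 6) gives a regular 24-gon of circumradius 12 (constant along its height) (area = (24/2)·12.000²·sin(360°/24) = 447.24 mm²); Subtracting the remaining from the first: starting from the r=4.5 sphere (62.77 mm²), the 25.5×23 cube at (7, 8.5) misses the remaining region (no effect); the r=12 cylinder at (15.5, 6) misses the remaining region (no effect) — area = 62.77 mm². At z = 8.4: the r=4.5 sphere slices to a regular 24-gon of circumradius 2.245 (√(r²−h²) with h=3.9 from center) (area = (24/2)·2.245²·sin(360°/24) = 15.65 mm²); the cube at (7, 8.5) is present — its section is the full 25.5×23 rectangle (area 586.50 mm²); the cylinder at (15.5, 6): section is a regular 24-gon, circumradius r=12 (area = (24/2)·12.000²·sin(360°/24) = 447.24 mm²); Taking the first minus the rest: starting from the r=4.5 sphere (15.65 mm²), the 25.5×23 cube at (7, 8.5) misses the remaining region (no effect); the r=12 cylinder at (15.5, 6) misses the remaining region (no effect) — area = 15.65 mm². Checking containment: the cross-section at z = 8.4 is a subset of the cross-section at z = 4.7.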